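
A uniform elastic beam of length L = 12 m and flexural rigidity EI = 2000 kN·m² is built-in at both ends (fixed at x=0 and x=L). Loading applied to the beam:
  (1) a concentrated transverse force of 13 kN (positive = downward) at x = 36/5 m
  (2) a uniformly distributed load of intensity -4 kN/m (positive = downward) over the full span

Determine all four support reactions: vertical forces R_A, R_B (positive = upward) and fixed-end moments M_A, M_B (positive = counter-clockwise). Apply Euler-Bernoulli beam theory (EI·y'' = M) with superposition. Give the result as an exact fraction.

R_A = -2428/125 kN, M_A = -4128/125 kN·m, R_B = -1947/125 kN, M_B = 3192/125 kN·m

Load 1 — point force P=13 kN at a=36/5 m (b=L-a=24/5):
  R_A = Pb²(3a+b)/L³ = 13·(24/5)²·(3·(36/5)+(24/5))/12³ = 572/125 kN
  M_A = Pab²/L² = 13·(36/5)·(24/5)²/12² = 1872/125 kN·m
  R_B = Pa²(a+3b)/L³ = 13·(36/5)²·((36/5)+3·(24/5))/12³ = 1053/125 kN
  M_B = -Pa²b/L² = -13·(36/5)²·(24/5)/12² = -2808/125 kN·m
Load 2 — uniform load w=-4 kN/m over full span:
  R_A = wL/2 = (-4)·12/2 = -24 kN
  M_A = wL²/12 = (-4)·12²/12 = -48 kN·m
  R_B = wL/2 = (-4)·12/2 = -24 kN
  M_B = -wL²/12 = -(-4)·12²/12 = 48 kN·m
Superposition: R_A = -2428/125 kN, M_A = -4128/125 kN·m, R_B = -1947/125 kN, M_B = 3192/125 kN·m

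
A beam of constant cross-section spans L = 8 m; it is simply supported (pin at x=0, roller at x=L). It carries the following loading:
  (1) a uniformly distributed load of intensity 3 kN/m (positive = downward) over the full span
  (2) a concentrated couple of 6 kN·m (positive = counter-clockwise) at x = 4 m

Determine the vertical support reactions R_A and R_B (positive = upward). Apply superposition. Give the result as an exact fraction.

R_A = 51/4 kN, R_B = 45/4 kN

Load 1 — uniform load w=3 kN/m over full span:
  R_A = wL/2 = 3·8/2 = 12 kN
  R_B = wL/2 = 3·8/2 = 12 kN
Load 2 — applied couple M₀=6 kN·m at a=4 m (b=L-a=4):
  R_A = M₀/L = 6/8 = 3/4 kN
  R_B = -M₀/L = -6/8 = -3/4 kN
Superposition: R_A = 51/4 kN, R_B = 45/4 kN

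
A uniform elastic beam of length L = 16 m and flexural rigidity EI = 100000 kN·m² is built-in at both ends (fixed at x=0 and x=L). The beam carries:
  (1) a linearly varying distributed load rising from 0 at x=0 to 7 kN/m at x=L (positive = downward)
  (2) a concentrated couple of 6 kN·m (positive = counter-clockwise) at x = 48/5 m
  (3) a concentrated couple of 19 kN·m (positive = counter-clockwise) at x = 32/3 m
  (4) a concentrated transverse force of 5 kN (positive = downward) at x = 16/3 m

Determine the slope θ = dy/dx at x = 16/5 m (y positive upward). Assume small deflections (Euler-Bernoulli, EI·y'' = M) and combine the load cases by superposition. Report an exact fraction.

θ(16/5) = -29857/21093750 rad

Load 1 — triangular load w₀=7 kN/m (0→w₀ over full span):
  θ_1 = -w₀(2x(L-x)(L-2x)(x+2L)+x²(L-x)²)/(120LEI) = -7·(2·(16/5)·(16-(16/5))·(16-2·(16/5))·((16/5)+2·16)+(16/5)²·(16-(16/5))²)/(120·16·100000) = -6272/5859375 rad
Load 2 — applied couple M₀=6 kN·m at a=48/5 m (b=L-a=32/5):
  θ_2 = (R_Ax²/2 - M_Ax)/EI  [x≤a] with R_A=27/50, M_A=48/25 = ((27/50)·(16/5)²/2 - (48/25)·(16/5))/100000 = -66/1953125 rad
Load 3 — applied couple M₀=19 kN·m at a=32/3 m (b=L-a=16/3):
  θ_3 = (R_Ax²/2 - M_Ax)/EI  [x≤a] with R_A=19/12, M_A=19/3 = ((19/12)·(16/5)²/2 - (19/3)·(16/5))/100000 = -19/156250 rad
Load 4 — point force P=5 kN at a=16/3 m (b=L-a=32/3):
  θ_4 = -Pb²x(2aL-(3a+b)x)/(2L³EI)  [x≤a] = -5·(32/3)²·(16/5)·(2·(16/3)·16-(3·(16/3)+(32/3))·(16/5))/(2·16³·100000) = -16/84375 rad
Superposition: θ = Σ θ_i = -29857/21093750 rad ≈ -0.001415 rad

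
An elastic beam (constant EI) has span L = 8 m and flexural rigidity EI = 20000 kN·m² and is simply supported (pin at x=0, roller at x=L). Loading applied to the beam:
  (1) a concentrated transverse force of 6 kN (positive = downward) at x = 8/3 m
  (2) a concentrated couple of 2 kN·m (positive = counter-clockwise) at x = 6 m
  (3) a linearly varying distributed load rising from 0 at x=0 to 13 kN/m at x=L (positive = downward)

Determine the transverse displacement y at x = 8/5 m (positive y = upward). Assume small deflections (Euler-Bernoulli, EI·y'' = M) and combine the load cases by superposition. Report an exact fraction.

y(8/5) = -24666601/2109375000 m

Load 1 — point force P=6 kN at a=8/3 m (b=L-a=16/3):
  y_1 = -Pbx(L²-b²-x²)/(6LEI)  [x≤a] = -6·(16/3)·(8/5)·(8²-(16/3)²-(8/5)²)/(6·8·20000) = -3712/2109375 m
Load 2 — applied couple M₀=2 kN·m at a=6 m (b=L-a=2):
  y_2 = (M₀x³/(6L)+C₁x)/EI  [x≤a] with C₁=M₀(3b²-L²)/(6L)=-13/6 = (2·(8/5)³/(6·8)+(-13/6)·(8/5))/20000 = -103/625000 m
Load 3 — triangular load w₀=13 kN/m (0→w₀ over full span):
  y_3 = -w₀x(7L⁴-10L²x²+3x⁴)/(360LEI) = -13·(8/5)·(7·8⁴-10·8²·(8/5)²+3·(8/5)⁴)/(360·8·20000) = -286208/29296875 m
Superposition: y = Σ y_i = -24666601/2109375000 m ≈ -0.011694 m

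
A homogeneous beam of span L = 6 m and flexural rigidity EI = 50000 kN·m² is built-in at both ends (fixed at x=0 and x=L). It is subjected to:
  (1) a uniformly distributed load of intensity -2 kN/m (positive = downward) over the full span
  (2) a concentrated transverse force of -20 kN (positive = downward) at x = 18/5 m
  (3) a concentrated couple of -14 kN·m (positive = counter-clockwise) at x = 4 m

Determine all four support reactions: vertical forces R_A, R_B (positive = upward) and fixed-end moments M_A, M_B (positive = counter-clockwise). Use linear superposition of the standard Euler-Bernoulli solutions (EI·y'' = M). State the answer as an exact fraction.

Load 1 — uniform load w=-2 kN/m over full span:
  R_A = wL/2 = (-2)·6/2 = -6 kN
  M_A = wL²/12 = (-2)·6²/12 = -6 kN·m
  R_B = wL/2 = (-2)·6/2 = -6 kN
  M_B = -wL²/12 = -(-2)·6²/12 = 6 kN·m
Load 2 — point force P=-20 kN at a=18/5 m (b=L-a=12/5):
  R_A = Pb²(3a+b)/L³ = (-20)·(12/5)²·(3·(18/5)+(12/5))/6³ = -176/25 kN
  M_A = Pab²/L² = (-20)·(18/5)·(12/5)²/6² = -288/25 kN·m
  R_B = Pa²(a+3b)/L³ = (-20)·(18/5)²·((18/5)+3·(12/5))/6³ = -324/25 kN
  M_B = -Pa²b/L² = -(-20)·(18/5)²·(12/5)/6² = 432/25 kN·m
Load 3 — applied couple M₀=-14 kN·m at a=4 m (b=L-a=2):
  R_A = 6M₀ab/L³ = 6·(-14)·4·2/6³ = -28/9 kN
  M_A = M₀b(2a-b)/L² = (-14)·2·(2·4-2)/6² = -14/3 kN·m
  R_B = -6M₀ab/L³ = -6·(-14)·4·2/6³ = 28/9 kN
  M_B = M₀a(2b-a)/L² = (-14)·4·(2·2-4)/6² = 0 kN·m
Superposition: R_A = -3634/225 kN, M_A = -1664/75 kN·m, R_B = -3566/225 kN, M_B = 582/25 kN·m

R_A = -3634/225 kN, M_A = -1664/75 kN·m, R_B = -3566/225 kN, M_B = 582/25 kN·m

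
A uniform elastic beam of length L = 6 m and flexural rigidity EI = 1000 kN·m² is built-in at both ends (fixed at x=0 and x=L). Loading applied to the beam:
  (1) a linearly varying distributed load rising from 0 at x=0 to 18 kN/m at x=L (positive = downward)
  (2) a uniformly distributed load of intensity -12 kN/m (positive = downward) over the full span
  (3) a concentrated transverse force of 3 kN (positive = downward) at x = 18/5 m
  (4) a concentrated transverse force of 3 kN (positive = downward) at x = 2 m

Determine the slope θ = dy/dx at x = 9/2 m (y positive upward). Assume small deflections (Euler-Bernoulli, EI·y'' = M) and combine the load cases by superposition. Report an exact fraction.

θ(9/2) = -29709/16000000 rad

Load 1 — triangular load w₀=18 kN/m (0→w₀ over full span):
  θ_1 = -w₀(2x(L-x)(L-2x)(x+2L)+x²(L-x)²)/(120LEI) = -18·(2·(9/2)·(6-(9/2))·(6-2·(9/2))·((9/2)+2·6)+(9/2)²·(6-(9/2))²)/(120·6·1000) = 9963/640000 rad
Load 2 — uniform load w=-12 kN/m over full span:
  θ_2 = -wx(L-x)(L-2x)/(12EI) = -(-12)·(9/2)·(6-(9/2))·(6-2·(9/2))/(12·1000) = -81/4000 rad
Load 3 — point force P=3 kN at a=18/5 m (b=L-a=12/5):
  θ_3 = Pa²(L-x)(2bL-(3b+a)(L-x))/(2L³EI)  [x>a] = 3·(18/5)²·(6-(9/2))·(2·(12/5)·6-(3·(12/5)+(18/5))·(6-(9/2)))/(2·6³·1000) = 1701/1000000 rad
Load 4 — point force P=3 kN at a=2 m (b=L-a=4):
  θ_4 = Pa²(L-x)(2bL-(3b+a)(L-x))/(2L³EI)  [x>a] = 3·2²·(6-(9/2))·(2·4·6-(3·4+2)·(6-(9/2)))/(2·6³·1000) = 9/8000 rad
Superposition: θ = Σ θ_i = -29709/16000000 rad ≈ -0.001857 rad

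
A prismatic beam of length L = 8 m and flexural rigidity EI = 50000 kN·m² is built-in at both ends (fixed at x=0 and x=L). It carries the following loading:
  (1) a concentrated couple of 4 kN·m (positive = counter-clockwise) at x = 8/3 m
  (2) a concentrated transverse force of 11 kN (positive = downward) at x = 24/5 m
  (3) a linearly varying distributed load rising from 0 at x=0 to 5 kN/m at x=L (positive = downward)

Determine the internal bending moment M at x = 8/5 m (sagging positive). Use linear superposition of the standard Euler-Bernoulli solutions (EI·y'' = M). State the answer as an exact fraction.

M(8/5) = -5024/1875 kN·m

Load 1 — applied couple M₀=4 kN·m at a=8/3 m (b=L-a=16/3):
  M_1 = R_Ax - M_A  [x≤a] with R_A=2/3, M_A=0 = (2/3)·(8/5) - 0 = 16/15 kN·m
Load 2 — point force P=11 kN at a=24/5 m (b=L-a=16/5):
  M_2 = Pb²(3a+b)x/L³ - Pab²/L²  [x≤a] = 11·(16/5)²·(3·(24/5)+(16/5))·(8/5)/8³ - 11·(24/5)·(16/5)²/8² = -1408/625 kN·m
Load 3 — triangular load w₀=5 kN/m (0→w₀ over full span):
  M_3 = 3w₀Lx/20 - w₀L²/30 - w₀x³/(6L) = 3·5·8·(8/5)/20 - 5·8²/30 - 5·(8/5)³/(6·8) = -112/75 kN·m
Superposition: M = Σ M_i = -5024/1875 kN·m ≈ -2.679467 kN·m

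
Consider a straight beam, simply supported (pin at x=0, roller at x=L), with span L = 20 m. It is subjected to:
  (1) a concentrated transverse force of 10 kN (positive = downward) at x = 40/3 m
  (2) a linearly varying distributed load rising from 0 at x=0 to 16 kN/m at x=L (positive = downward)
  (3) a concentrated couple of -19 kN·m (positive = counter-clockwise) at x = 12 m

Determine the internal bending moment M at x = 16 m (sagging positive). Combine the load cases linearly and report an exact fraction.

M(16) = 1013/3 kN·m

Load 1 — point force P=10 kN at a=40/3 m (b=L-a=20/3):
  M_1 = Pa(L-x)/L  [x>a] = 10·(40/3)·(20-16)/20 = 80/3 kN·m
Load 2 — triangular load w₀=16 kN/m (0→w₀ over full span):
  M_2 = w₀Lx/6 - w₀x³/(6L) = 16·20·16/6 - 16·16³/(6·20) = 1536/5 kN·m
Load 3 — applied couple M₀=-19 kN·m at a=12 m (b=L-a=8):
  M_3 = M₀x/L - M₀  [x>a] = (-19)·16/20 - (-19) = 19/5 kN·m
Superposition: M = Σ M_i = 1013/3 kN·m ≈ 337.666667 kN·m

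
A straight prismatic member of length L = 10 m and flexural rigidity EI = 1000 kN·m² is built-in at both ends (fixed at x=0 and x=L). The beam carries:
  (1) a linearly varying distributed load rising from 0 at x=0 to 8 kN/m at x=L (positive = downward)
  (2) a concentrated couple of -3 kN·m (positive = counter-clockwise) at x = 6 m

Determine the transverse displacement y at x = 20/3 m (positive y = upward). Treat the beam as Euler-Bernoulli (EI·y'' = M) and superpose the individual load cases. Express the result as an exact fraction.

Load 1 — triangular load w₀=8 kN/m (0→w₀ over full span):
  y_1 = -w₀x²(L-x)²(x+2L)/(120LEI) = -8·(20/3)²·(10-(20/3))²·((20/3)+2·10)/(120·10·1000) = -64/729 m
Load 2 — applied couple M₀=-3 kN·m at a=6 m (b=L-a=4):
  y_2 = (R_Ax³/6 - M_Ax²/2 - M₀(x-a)²/2)/EI  [x>a] with R_A=-54/125, M_A=-24/25 = ((-54/125)·(20/3)³/6 - (-24/25)·(20/3)²/2 - (-3)·((20/3)-6)²/2)/1000 = 1/1500 m
Superposition: y = Σ y_i = -31757/364500 m ≈ -0.087125 m

y(20/3) = -31757/364500 m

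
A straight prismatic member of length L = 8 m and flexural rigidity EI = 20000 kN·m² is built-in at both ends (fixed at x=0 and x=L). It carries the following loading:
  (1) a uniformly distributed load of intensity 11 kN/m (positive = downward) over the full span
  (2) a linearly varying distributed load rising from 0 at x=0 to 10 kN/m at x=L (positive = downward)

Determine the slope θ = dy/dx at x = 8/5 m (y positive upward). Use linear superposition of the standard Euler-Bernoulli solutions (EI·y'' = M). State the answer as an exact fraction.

θ(8/5) = -752/234375 rad

Load 1 — uniform load w=11 kN/m over full span:
  θ_1 = -wx(L-x)(L-2x)/(12EI) = -11·(8/5)·(8-(8/5))·(8-2·(8/5))/(12·20000) = -176/78125 rad
Load 2 — triangular load w₀=10 kN/m (0→w₀ over full span):
  θ_2 = -w₀(2x(L-x)(L-2x)(x+2L)+x²(L-x)²)/(120LEI) = -10·(2·(8/5)·(8-(8/5))·(8-2·(8/5))·((8/5)+2·8)+(8/5)²·(8-(8/5))²)/(120·8·20000) = -224/234375 rad
Superposition: θ = Σ θ_i = -752/234375 rad ≈ -0.003209 rad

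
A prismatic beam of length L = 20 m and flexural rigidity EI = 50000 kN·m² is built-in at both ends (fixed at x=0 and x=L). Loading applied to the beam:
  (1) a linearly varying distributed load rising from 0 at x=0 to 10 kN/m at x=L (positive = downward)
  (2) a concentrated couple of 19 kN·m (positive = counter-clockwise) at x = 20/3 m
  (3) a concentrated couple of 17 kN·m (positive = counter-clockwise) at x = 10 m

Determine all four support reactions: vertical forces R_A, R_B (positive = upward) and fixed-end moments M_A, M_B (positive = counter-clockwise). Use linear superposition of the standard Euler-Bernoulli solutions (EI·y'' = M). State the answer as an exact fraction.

R_A = 781/24 kN, M_A = 1651/12 kN·m, R_B = 1619/24 kN, M_B = -2273/12 kN·m

Load 1 — triangular load w₀=10 kN/m (0→w₀ over full span):
  R_A = 3w₀L/20 = 3·10·20/20 = 30 kN
  M_A = w₀L²/30 = 10·20²/30 = 400/3 kN·m
  R_B = 7w₀L/20 = 7·10·20/20 = 70 kN
  M_B = -w₀L²/20 = -10·20²/20 = -200 kN·m
Load 2 — applied couple M₀=19 kN·m at a=20/3 m (b=L-a=40/3):
  R_A = 6M₀ab/L³ = 6·19·(20/3)·(40/3)/20³ = 19/15 kN
  M_A = M₀b(2a-b)/L² = 19·(40/3)·(2·(20/3)-(40/3))/20² = 0 kN·m
  R_B = -6M₀ab/L³ = -6·19·(20/3)·(40/3)/20³ = -19/15 kN
  M_B = M₀a(2b-a)/L² = 19·(20/3)·(2·(40/3)-(20/3))/20² = 19/3 kN·m
Load 3 — applied couple M₀=17 kN·m at a=10 m (b=L-a=10):
  R_A = 6M₀ab/L³ = 6·17·10·10/20³ = 51/40 kN
  M_A = M₀b(2a-b)/L² = 17·10·(2·10-10)/20² = 17/4 kN·m
  R_B = -6M₀ab/L³ = -6·17·10·10/20³ = -51/40 kN
  M_B = M₀a(2b-a)/L² = 17·10·(2·10-10)/20² = 17/4 kN·m
Superposition: R_A = 781/24 kN, M_A = 1651/12 kN·m, R_B = 1619/24 kN, M_B = -2273/12 kN·m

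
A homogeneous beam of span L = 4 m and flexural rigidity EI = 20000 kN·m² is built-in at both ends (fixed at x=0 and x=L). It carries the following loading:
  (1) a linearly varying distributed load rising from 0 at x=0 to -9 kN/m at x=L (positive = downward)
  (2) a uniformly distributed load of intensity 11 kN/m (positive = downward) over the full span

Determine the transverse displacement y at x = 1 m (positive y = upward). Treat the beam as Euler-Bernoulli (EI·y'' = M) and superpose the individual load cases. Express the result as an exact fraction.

y(1) = -417/3200000 m

Load 1 — triangular load w₀=-9 kN/m (0→w₀ over full span):
  y_1 = -w₀x²(L-x)²(x+2L)/(120LEI) = -(-9)·1²·(4-1)²·(1+2·4)/(120·4·20000) = 243/3200000 m
Load 2 — uniform load w=11 kN/m over full span:
  y_2 = -wx²(L-x)²/(24EI) = -11·1²·(4-1)²/(24·20000) = -33/160000 m
Superposition: y = Σ y_i = -417/3200000 m ≈ -0.000130 m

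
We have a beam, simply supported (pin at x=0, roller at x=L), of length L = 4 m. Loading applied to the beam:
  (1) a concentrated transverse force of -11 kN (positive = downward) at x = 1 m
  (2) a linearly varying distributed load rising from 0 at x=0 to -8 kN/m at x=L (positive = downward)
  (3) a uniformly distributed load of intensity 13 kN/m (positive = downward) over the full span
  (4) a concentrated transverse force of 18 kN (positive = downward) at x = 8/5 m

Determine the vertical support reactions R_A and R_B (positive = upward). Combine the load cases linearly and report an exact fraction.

Load 1 — point force P=-11 kN at a=1 m (b=L-a=3):
  R_A = Pb/L = (-11)·3/4 = -33/4 kN
  R_B = Pa/L = (-11)·1/4 = -11/4 kN
Load 2 — triangular load w₀=-8 kN/m (0→w₀ over full span):
  R_A = w₀L/6 = (-8)·4/6 = -16/3 kN
  R_B = w₀L/3 = (-8)·4/3 = -32/3 kN
Load 3 — uniform load w=13 kN/m over full span:
  R_A = wL/2 = 13·4/2 = 26 kN
  R_B = wL/2 = 13·4/2 = 26 kN
Load 4 — point force P=18 kN at a=8/5 m (b=L-a=12/5):
  R_A = Pb/L = 18·(12/5)/4 = 54/5 kN
  R_B = Pa/L = 18·(8/5)/4 = 36/5 kN
Superposition: R_A = 1393/60 kN, R_B = 1187/60 kN

R_A = 1393/60 kN, R_B = 1187/60 kN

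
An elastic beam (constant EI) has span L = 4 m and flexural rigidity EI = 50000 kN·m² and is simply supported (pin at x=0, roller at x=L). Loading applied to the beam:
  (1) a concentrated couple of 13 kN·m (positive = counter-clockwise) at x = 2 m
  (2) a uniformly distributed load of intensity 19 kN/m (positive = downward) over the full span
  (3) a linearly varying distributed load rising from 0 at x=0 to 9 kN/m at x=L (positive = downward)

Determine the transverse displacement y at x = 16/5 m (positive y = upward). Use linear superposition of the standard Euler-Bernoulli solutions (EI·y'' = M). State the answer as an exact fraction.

Load 1 — applied couple M₀=13 kN·m at a=2 m (b=L-a=2):
  y_1 = (M₀x³/(6L)-M₀(x-a)²/2+C₁x)/EI  [x>a] with C₁=M₀(3b²-L²)/(6L)=-13/6 = (13·(16/5)³/(6·4)-13·((16/5)-2)²/2+(-13/6)·(16/5))/50000 = 91/3125000 m
Load 2 — uniform load w=19 kN/m over full span:
  y_2 = -wx(L³-2Lx²+x³)/(24EI) = -19·(16/5)·(4³-2·4·(16/5)²+(16/5)³)/(24·50000) = -4408/5859375 m
Load 3 — triangular load w₀=9 kN/m (0→w₀ over full span):
  y_3 = -w₀x(7L⁴-10L²x²+3x⁴)/(360LEI) = -9·(16/5)·(7·4⁴-10·4²·(16/5)²+3·(16/5)⁴)/(360·4·50000) = -9144/48828125 m
Superposition: y = Σ y_i = -1066931/1171875000 m ≈ -0.000910 m

y(16/5) = -1066931/1171875000 m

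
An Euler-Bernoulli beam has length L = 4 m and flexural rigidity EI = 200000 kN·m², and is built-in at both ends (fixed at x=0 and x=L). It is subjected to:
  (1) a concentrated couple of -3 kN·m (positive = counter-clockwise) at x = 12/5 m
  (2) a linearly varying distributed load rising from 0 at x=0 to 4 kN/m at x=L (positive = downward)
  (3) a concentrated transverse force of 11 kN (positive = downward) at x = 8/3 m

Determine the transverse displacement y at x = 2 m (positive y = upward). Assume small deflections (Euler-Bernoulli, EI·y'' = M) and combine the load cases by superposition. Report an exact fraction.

y(2) = -1807/101250000 m

Load 1 — applied couple M₀=-3 kN·m at a=12/5 m (b=L-a=8/5):
  y_1 = (R_Ax³/6 - M_Ax²/2)/EI  [x≤a] with R_A=-27/25, M_A=-24/25 = ((-27/25)·2³/6 - (-24/25)·2²/2)/200000 = 3/1250000 m
Load 2 — triangular load w₀=4 kN/m (0→w₀ over full span):
  y_2 = -w₀x²(L-x)²(x+2L)/(120LEI) = -4·2²·(4-2)²·(2+2·4)/(120·4·200000) = -1/150000 m
Load 3 — point force P=11 kN at a=8/3 m (b=L-a=4/3):
  y_3 = -Pb²x²(3aL-(3a+b)x)/(6L³EI)  [x≤a] = -11·(4/3)²·2²·(3·(8/3)·4-(3·(8/3)+(4/3))·2)/(6·4³·200000) = -11/810000 m
Superposition: y = Σ y_i = -1807/101250000 m ≈ -0.000018 m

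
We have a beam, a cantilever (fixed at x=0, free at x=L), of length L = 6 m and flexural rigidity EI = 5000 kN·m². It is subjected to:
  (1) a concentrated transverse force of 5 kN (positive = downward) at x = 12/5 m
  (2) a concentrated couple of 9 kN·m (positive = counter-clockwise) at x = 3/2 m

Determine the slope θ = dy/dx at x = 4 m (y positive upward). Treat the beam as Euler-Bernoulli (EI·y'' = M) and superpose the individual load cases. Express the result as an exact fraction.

θ(4) = -9/50000 rad

Load 1 — point force P=5 kN at a=12/5 m (b=L-a=18/5):
  θ_1 = -Pa²/(2EI)  [x>a] = -5·(12/5)²/(2·5000) = -9/3125 rad
Load 2 — applied couple M₀=9 kN·m at a=3/2 m (b=L-a=9/2):
  θ_2 = M₀a/EI  [x>a] = 9·(3/2)/5000 = 27/10000 rad
Superposition: θ = Σ θ_i = -9/50000 rad ≈ -0.000180 rad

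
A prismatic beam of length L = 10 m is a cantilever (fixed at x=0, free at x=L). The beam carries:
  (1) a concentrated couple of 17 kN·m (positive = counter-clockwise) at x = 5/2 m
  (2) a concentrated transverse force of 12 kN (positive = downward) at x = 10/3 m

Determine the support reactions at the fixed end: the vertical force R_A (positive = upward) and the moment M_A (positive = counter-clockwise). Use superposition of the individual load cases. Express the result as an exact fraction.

R_A = 12 kN, M_A = 23 kN·m

Load 1 — applied couple M₀=17 kN·m at a=5/2 m (b=L-a=15/2):
  R_A = 0 kN
  M_A = -M₀ = -17 kN·m
Load 2 — point force P=12 kN at a=10/3 m (b=L-a=20/3):
  R_A = P = 12 kN
  M_A = Pa = 12·(10/3) = 40 kN·m
Superposition: R_A = 12 kN, M_A = 23 kN·m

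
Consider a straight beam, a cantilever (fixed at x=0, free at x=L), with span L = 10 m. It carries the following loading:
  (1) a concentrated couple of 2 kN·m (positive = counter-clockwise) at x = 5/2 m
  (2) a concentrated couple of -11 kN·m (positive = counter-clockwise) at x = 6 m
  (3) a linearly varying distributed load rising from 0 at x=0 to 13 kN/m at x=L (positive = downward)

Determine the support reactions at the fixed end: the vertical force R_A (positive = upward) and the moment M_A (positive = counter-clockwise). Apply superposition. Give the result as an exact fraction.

Load 1 — applied couple M₀=2 kN·m at a=5/2 m (b=L-a=15/2):
  R_A = 0 kN
  M_A = -M₀ = -2 kN·m
Load 2 — applied couple M₀=-11 kN·m at a=6 m (b=L-a=4):
  R_A = 0 kN
  M_A = -M₀ = -(-11) = 11 kN·m
Load 3 — triangular load w₀=13 kN/m (0→w₀ over full span):
  R_A = w₀L/2 = 13·10/2 = 65 kN
  M_A = w₀L²/3 = 13·10²/3 = 1300/3 kN·m
Superposition: R_A = 65 kN, M_A = 1327/3 kN·m

R_A = 65 kN, M_A = 1327/3 kN·m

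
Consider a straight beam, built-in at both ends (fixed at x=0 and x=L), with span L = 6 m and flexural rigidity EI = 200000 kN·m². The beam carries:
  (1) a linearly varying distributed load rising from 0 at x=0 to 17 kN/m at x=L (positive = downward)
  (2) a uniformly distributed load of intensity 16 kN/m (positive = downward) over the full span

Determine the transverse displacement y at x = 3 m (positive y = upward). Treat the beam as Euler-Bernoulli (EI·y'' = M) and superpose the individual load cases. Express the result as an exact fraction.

Load 1 — triangular load w₀=17 kN/m (0→w₀ over full span):
  y_1 = -w₀x²(L-x)²(x+2L)/(120LEI) = -17·3²·(6-3)²·(3+2·6)/(120·6·200000) = -459/3200000 m
Load 2 — uniform load w=16 kN/m over full span:
  y_2 = -wx²(L-x)²/(24EI) = -16·3²·(6-3)²/(24·200000) = -27/100000 m
Superposition: y = Σ y_i = -1323/3200000 m ≈ -0.000413 m

y(3) = -1323/3200000 m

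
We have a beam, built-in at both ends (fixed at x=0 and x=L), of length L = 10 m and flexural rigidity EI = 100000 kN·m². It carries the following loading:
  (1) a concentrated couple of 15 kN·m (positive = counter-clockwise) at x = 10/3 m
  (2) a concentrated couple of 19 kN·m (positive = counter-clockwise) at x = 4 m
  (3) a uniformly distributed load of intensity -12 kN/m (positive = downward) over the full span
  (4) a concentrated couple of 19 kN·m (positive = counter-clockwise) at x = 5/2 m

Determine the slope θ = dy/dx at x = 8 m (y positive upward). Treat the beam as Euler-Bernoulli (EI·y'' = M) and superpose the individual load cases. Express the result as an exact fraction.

Load 1 — applied couple M₀=15 kN·m at a=10/3 m (b=L-a=20/3):
  θ_1 = (R_Ax²/2 - M_Ax - M₀(x-a))/EI  [x>a] with R_A=2, M_A=0 = (2·8²/2 - 0·8 - 15·(8-(10/3)))/100000 = -3/50000 rad
Load 2 — applied couple M₀=19 kN·m at a=4 m (b=L-a=6):
  θ_2 = (R_Ax²/2 - M_Ax - M₀(x-a))/EI  [x>a] with R_A=342/125, M_A=57/25 = ((342/125)·8²/2 - (57/25)·8 - 19·(8-4))/100000 = -209/3125000 rad
Load 3 — uniform load w=-12 kN/m over full span:
  θ_3 = -wx(L-x)(L-2x)/(12EI) = -(-12)·8·(10-8)·(10-2·8)/(12·100000) = -3/3125 rad
Load 4 — applied couple M₀=19 kN·m at a=5/2 m (b=L-a=15/2):
  θ_4 = (R_Ax²/2 - M_Ax - M₀(x-a))/EI  [x>a] with R_A=171/80, M_A=-57/16 = ((171/80)·8²/2 - (-57/16)·8 - 19·(8-(5/2)))/100000 = -19/250000 rad
Superposition: θ = Σ θ_i = -1817/1562500 rad ≈ -0.001163 rad

θ(8) = -1817/1562500 rad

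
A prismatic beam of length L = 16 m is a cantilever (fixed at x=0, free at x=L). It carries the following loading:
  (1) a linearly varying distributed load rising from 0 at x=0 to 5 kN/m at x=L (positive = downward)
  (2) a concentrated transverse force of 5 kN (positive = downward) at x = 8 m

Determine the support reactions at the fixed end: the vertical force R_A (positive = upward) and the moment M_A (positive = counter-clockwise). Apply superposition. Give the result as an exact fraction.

R_A = 45 kN, M_A = 1400/3 kN·m

Load 1 — triangular load w₀=5 kN/m (0→w₀ over full span):
  R_A = w₀L/2 = 5·16/2 = 40 kN
  M_A = w₀L²/3 = 5·16²/3 = 1280/3 kN·m
Load 2 — point force P=5 kN at a=8 m (b=L-a=8):
  R_A = P = 5 kN
  M_A = Pa = 5·8 = 40 kN·m
Superposition: R_A = 45 kN, M_A = 1400/3 kN·m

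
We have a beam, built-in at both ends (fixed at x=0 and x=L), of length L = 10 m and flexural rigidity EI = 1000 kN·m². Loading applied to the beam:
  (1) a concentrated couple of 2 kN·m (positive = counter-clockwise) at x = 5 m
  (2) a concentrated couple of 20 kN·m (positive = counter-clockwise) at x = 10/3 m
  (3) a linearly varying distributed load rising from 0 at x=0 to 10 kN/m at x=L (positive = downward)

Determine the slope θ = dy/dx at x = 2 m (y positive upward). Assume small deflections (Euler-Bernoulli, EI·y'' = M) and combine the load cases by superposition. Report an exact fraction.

θ(2) = -81/2500 rad

Load 1 — applied couple M₀=2 kN·m at a=5 m (b=L-a=5):
  θ_1 = (R_Ax²/2 - M_Ax)/EI  [x≤a] with R_A=3/10, M_A=1/2 = ((3/10)·2²/2 - (1/2)·2)/1000 = -1/2500 rad
Load 2 — applied couple M₀=20 kN·m at a=10/3 m (b=L-a=20/3):
  θ_2 = (R_Ax²/2 - M_Ax)/EI  [x≤a] with R_A=8/3, M_A=0 = ((8/3)·2²/2 - 0·2)/1000 = 2/375 rad
Load 3 — triangular load w₀=10 kN/m (0→w₀ over full span):
  θ_3 = -w₀(2x(L-x)(L-2x)(x+2L)+x²(L-x)²)/(120LEI) = -10·(2·2·(10-2)·(10-2·2)·(2+2·10)+2²·(10-2)²)/(120·10·1000) = -14/375 rad
Superposition: θ = Σ θ_i = -81/2500 rad ≈ -0.032400 rad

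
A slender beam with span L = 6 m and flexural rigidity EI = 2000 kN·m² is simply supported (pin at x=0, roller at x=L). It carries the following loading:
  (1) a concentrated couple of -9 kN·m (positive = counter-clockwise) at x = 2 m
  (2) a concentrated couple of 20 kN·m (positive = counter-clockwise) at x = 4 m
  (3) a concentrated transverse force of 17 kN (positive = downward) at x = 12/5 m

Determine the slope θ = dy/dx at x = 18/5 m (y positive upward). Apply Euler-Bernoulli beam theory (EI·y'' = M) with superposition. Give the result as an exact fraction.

Load 1 — applied couple M₀=-9 kN·m at a=2 m (b=L-a=4):
  θ_1 = (M₀x²/(2L)-M₀(x-a)+C₁)/EI  [x>a] with C₁=M₀(3b²-L²)/(6L)=-3 = ((-9)·(18/5)²/(2·6)-(-9)·((18/5)-2)+(-3))/2000 = 21/25000 rad
Load 2 — applied couple M₀=20 kN·m at a=4 m (b=L-a=2):
  θ_2 = (M₀x²/(2L)+C₁)/EI  [x≤a] with C₁=M₀(3b²-L²)/(6L)=-40/3 = (20·(18/5)²/(2·6)+(-40/3))/2000 = 31/7500 rad
Load 3 — point force P=17 kN at a=12/5 m (b=L-a=18/5):
  θ_3 = -Pa(2L²-6Lx+3x²+a²)/(6LEI)  [x>a] = -17·(12/5)·(2·6²-6·6·(18/5)+3·(18/5)²+(12/5)²)/(6·6·2000) = 459/62500 rad
Superposition: θ = Σ θ_i = 4619/375000 rad ≈ 0.012317 rad

θ(18/5) = 4619/375000 rad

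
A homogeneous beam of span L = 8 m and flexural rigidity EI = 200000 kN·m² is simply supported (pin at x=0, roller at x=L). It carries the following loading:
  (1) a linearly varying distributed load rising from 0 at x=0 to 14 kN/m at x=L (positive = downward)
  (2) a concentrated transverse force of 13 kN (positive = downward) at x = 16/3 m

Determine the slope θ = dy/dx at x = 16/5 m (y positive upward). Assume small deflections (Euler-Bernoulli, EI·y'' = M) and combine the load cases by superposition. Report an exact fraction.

θ(16/5) = -55648/158203125 rad

Load 1 — triangular load w₀=14 kN/m (0→w₀ over full span):
  θ_1 = -w₀(7L⁴-30L²x²+15x⁴)/(360LEI) = -14·(7·8⁴-30·8²·(16/5)²+15·(16/5)⁴)/(360·8·200000) = -4522/17578125 rad
Load 2 — point force P=13 kN at a=16/3 m (b=L-a=8/3):
  θ_2 = -Pb(L²-b²-3x²)/(6LEI)  [x≤a] = -13·(8/3)·(8²-(8/3)²-3·(16/5)²)/(6·8·200000) = -598/6328125 rad
Superposition: θ = Σ θ_i = -55648/158203125 rad ≈ -0.000352 rad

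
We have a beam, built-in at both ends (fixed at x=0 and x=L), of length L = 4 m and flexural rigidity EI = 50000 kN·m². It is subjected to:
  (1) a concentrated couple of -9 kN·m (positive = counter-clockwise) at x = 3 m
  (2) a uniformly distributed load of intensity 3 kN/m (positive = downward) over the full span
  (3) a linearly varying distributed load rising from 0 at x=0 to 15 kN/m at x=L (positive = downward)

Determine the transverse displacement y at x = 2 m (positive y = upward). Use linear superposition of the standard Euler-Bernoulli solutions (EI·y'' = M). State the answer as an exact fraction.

y(2) = -19/200000 m

Load 1 — applied couple M₀=-9 kN·m at a=3 m (b=L-a=1):
  y_1 = (R_Ax³/6 - M_Ax²/2)/EI  [x≤a] with R_A=-81/32, M_A=-45/16 = ((-81/32)·2³/6 - (-45/16)·2²/2)/50000 = 9/200000 m
Load 2 — uniform load w=3 kN/m over full span:
  y_2 = -wx²(L-x)²/(24EI) = -3·2²·(4-2)²/(24·50000) = -1/25000 m
Load 3 — triangular load w₀=15 kN/m (0→w₀ over full span):
  y_3 = -w₀x²(L-x)²(x+2L)/(120LEI) = -15·2²·(4-2)²·(2+2·4)/(120·4·50000) = -1/10000 m
Superposition: y = Σ y_i = -19/200000 m ≈ -0.000095 m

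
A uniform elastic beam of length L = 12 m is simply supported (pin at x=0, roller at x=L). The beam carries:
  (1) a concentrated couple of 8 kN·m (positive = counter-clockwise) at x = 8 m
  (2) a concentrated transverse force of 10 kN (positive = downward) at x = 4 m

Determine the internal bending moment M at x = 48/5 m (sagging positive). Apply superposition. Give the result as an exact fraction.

M(48/5) = 32/5 kN·m

Load 1 — applied couple M₀=8 kN·m at a=8 m (b=L-a=4):
  M_1 = M₀x/L - M₀  [x>a] = 8·(48/5)/12 - 8 = -8/5 kN·m
Load 2 — point force P=10 kN at a=4 m (b=L-a=8):
  M_2 = Pa(L-x)/L  [x>a] = 10·4·(12-(48/5))/12 = 8 kN·m
Superposition: M = Σ M_i = 32/5 kN·m ≈ 6.400000 kN·m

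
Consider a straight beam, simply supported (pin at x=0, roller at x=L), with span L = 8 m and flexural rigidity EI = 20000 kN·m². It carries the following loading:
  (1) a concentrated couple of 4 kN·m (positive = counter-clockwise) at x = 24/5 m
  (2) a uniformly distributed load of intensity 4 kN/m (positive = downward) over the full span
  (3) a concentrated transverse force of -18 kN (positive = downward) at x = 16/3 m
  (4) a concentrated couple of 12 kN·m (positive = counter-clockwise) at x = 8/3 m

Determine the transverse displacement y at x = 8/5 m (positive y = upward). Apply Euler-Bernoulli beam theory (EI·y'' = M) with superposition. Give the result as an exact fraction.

y(8/5) = -6032/3515625 m

Load 1 — applied couple M₀=4 kN·m at a=24/5 m (b=L-a=16/5):
  y_1 = (M₀x³/(6L)+C₁x)/EI  [x≤a] with C₁=M₀(3b²-L²)/(6L)=-208/75 = (4·(8/5)³/(6·8)+(-208/75)·(8/5))/20000 = -16/78125 m
Load 2 — uniform load w=4 kN/m over full span:
  y_2 = -wx(L³-2Lx²+x³)/(24EI) = -4·(8/5)·(8³-2·8·(8/5)²+(8/5)³)/(24·20000) = -7424/1171875 m
Load 3 — point force P=-18 kN at a=16/3 m (b=L-a=8/3):
  y_3 = -Pbx(L²-b²-x²)/(6LEI)  [x≤a] = -(-18)·(8/3)·(8/5)·(8²-(8/3)²-(8/5)²)/(6·8·20000) = 3056/703125 m
Load 4 — applied couple M₀=12 kN·m at a=8/3 m (b=L-a=16/3):
  y_4 = (M₀x³/(6L)+C₁x)/EI  [x≤a] with C₁=M₀(3b²-L²)/(6L)=16/3 = (12·(8/5)³/(6·8)+(16/3)·(8/5))/20000 = 112/234375 m
Superposition: y = Σ y_i = -6032/3515625 m ≈ -0.001716 m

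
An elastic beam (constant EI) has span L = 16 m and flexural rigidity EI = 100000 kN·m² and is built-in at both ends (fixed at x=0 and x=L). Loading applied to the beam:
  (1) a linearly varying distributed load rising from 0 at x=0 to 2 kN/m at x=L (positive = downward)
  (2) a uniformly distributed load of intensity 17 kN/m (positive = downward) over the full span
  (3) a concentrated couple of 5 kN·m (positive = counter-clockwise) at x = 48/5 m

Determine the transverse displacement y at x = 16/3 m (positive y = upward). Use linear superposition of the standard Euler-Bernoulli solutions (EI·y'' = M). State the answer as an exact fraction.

y(16/3) = -276752/11390625 m

Load 1 — triangular load w₀=2 kN/m (0→w₀ over full span):
  y_1 = -w₀x²(L-x)²(x+2L)/(120LEI) = -2·(16/3)²·(16-(16/3))²·((16/3)+2·16)/(120·16·100000) = -14336/11390625 m
Load 2 — uniform load w=17 kN/m over full span:
  y_2 = -wx²(L-x)²/(24EI) = -17·(16/3)²·(16-(16/3))²/(24·100000) = -17408/759375 m
Load 3 — applied couple M₀=5 kN·m at a=48/5 m (b=L-a=32/5):
  y_3 = (R_Ax³/6 - M_Ax²/2)/EI  [x≤a] with R_A=9/20, M_A=8/5 = ((9/20)·(16/3)³/6 - (8/5)·(16/3)²/2)/100000 = -16/140625 m
Superposition: y = Σ y_i = -276752/11390625 m ≈ -0.024296 m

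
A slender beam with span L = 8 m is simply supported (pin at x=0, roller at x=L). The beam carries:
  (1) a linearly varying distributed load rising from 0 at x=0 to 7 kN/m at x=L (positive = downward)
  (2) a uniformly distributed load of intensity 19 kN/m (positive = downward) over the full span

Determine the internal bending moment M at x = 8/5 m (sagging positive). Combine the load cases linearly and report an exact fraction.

M(8/5) = 13952/125 kN·m

Load 1 — triangular load w₀=7 kN/m (0→w₀ over full span):
  M_1 = w₀Lx/6 - w₀x³/(6L) = 7·8·(8/5)/6 - 7·(8/5)³/(6·8) = 1792/125 kN·m
Load 2 — uniform load w=19 kN/m over full span:
  M_2 = wx(L-x)/2 = 19·(8/5)·(8-(8/5))/2 = 2432/25 kN·m
Superposition: M = Σ M_i = 13952/125 kN·m ≈ 111.616000 kN·m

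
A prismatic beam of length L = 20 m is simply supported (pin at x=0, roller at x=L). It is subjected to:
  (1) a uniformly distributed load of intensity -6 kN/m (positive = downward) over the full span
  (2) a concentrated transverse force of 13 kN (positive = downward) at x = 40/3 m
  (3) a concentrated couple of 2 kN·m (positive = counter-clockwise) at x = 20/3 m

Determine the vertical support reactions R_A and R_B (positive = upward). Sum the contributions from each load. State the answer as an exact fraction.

R_A = -1667/30 kN, R_B = -1543/30 kN

Load 1 — uniform load w=-6 kN/m over full span:
  R_A = wL/2 = (-6)·20/2 = -60 kN
  R_B = wL/2 = (-6)·20/2 = -60 kN
Load 2 — point force P=13 kN at a=40/3 m (b=L-a=20/3):
  R_A = Pb/L = 13·(20/3)/20 = 13/3 kN
  R_B = Pa/L = 13·(40/3)/20 = 26/3 kN
Load 3 — applied couple M₀=2 kN·m at a=20/3 m (b=L-a=40/3):
  R_A = M₀/L = 2/20 = 1/10 kN
  R_B = -M₀/L = -2/20 = -1/10 kN
Superposition: R_A = -1667/30 kN, R_B = -1543/30 kN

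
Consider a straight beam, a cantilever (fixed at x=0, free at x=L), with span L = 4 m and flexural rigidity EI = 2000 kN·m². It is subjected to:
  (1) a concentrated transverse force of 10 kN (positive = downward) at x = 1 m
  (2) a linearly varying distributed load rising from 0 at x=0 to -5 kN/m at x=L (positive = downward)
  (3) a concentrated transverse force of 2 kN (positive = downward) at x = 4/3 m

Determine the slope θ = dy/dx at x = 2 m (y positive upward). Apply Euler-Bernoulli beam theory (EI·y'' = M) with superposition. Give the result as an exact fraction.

Load 1 — point force P=10 kN at a=1 m (b=L-a=3):
  θ_1 = -Pa²/(2EI)  [x>a] = -10·1²/(2·2000) = -1/400 rad
Load 2 — triangular load w₀=-5 kN/m (0→w₀ over full span):
  θ_2 = (w₀Lx²/4-w₀L²x/3-w₀x⁴/(24L))/EI = ((-5)·4·2²/4-(-5)·4²·2/3-(-5)·2⁴/(24·4))/2000 = 41/2400 rad
Load 3 — point force P=2 kN at a=4/3 m (b=L-a=8/3):
  θ_3 = -Pa²/(2EI)  [x>a] = -2·(4/3)²/(2·2000) = -1/1125 rad
Superposition: θ = Σ θ_i = 493/36000 rad ≈ 0.013694 rad

θ(2) = 493/36000 rad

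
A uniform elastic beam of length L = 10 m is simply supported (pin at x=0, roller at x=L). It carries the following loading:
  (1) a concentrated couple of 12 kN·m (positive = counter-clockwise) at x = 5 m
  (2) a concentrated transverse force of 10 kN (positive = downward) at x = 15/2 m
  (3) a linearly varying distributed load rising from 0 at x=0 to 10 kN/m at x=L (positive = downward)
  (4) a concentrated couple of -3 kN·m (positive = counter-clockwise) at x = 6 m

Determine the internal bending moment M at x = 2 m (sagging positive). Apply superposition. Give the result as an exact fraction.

M(2) = 194/5 kN·m

Load 1 — applied couple M₀=12 kN·m at a=5 m (b=L-a=5):
  M_1 = M₀x/L  [x≤a] = 12·2/10 = 12/5 kN·m
Load 2 — point force P=10 kN at a=15/2 m (b=L-a=5/2):
  M_2 = Pbx/L  [x≤a] = 10·(5/2)·2/10 = 5 kN·m
Load 3 — triangular load w₀=10 kN/m (0→w₀ over full span):
  M_3 = w₀Lx/6 - w₀x³/(6L) = 10·10·2/6 - 10·2³/(6·10) = 32 kN·m
Load 4 — applied couple M₀=-3 kN·m at a=6 m (b=L-a=4):
  M_4 = M₀x/L  [x≤a] = (-3)·2/10 = -3/5 kN·m
Superposition: M = Σ M_i = 194/5 kN·m ≈ 38.800000 kN·m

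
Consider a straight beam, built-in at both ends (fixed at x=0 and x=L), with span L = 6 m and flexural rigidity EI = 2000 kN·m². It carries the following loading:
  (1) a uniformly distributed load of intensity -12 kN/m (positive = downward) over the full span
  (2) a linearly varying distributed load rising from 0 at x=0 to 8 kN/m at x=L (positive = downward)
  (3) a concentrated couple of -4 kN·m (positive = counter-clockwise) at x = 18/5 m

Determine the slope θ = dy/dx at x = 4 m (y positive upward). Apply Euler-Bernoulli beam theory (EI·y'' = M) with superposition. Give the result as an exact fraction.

θ(4) = -337/56250 rad

Load 1 — uniform load w=-12 kN/m over full span:
  θ_1 = -wx(L-x)(L-2x)/(12EI) = -(-12)·4·(6-4)·(6-2·4)/(12·2000) = -1/125 rad
Load 2 — triangular load w₀=8 kN/m (0→w₀ over full span):
  θ_2 = -w₀(2x(L-x)(L-2x)(x+2L)+x²(L-x)²)/(120LEI) = -8·(2·4·(6-4)·(6-2·4)·(4+2·6)+4²·(6-4)²)/(120·6·2000) = 14/5625 rad
Load 3 — applied couple M₀=-4 kN·m at a=18/5 m (b=L-a=12/5):
  θ_3 = (R_Ax²/2 - M_Ax - M₀(x-a))/EI  [x>a] with R_A=-24/25, M_A=-32/25 = ((-24/25)·4²/2 - (-32/25)·4 - (-4)·(4-(18/5)))/2000 = -3/6250 rad
Superposition: θ = Σ θ_i = -337/56250 rad ≈ -0.005991 rad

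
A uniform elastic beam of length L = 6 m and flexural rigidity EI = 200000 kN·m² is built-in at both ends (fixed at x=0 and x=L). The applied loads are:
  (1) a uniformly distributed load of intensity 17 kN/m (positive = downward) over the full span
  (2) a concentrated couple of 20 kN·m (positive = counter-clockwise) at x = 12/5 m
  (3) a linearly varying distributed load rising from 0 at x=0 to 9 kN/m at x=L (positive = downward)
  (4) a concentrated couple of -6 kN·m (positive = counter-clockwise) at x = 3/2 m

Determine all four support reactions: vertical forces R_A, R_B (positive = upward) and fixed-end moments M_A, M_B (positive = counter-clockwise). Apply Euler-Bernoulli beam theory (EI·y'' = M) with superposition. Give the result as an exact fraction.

Load 1 — uniform load w=17 kN/m over full span:
  R_A = wL/2 = 17·6/2 = 51 kN
  M_A = wL²/12 = 17·6²/12 = 51 kN·m
  R_B = wL/2 = 17·6/2 = 51 kN
  M_B = -wL²/12 = -17·6²/12 = -51 kN·m
Load 2 — applied couple M₀=20 kN·m at a=12/5 m (b=L-a=18/5):
  R_A = 6M₀ab/L³ = 6·20·(12/5)·(18/5)/6³ = 24/5 kN
  M_A = M₀b(2a-b)/L² = 20·(18/5)·(2·(12/5)-(18/5))/6² = 12/5 kN·m
  R_B = -6M₀ab/L³ = -6·20·(12/5)·(18/5)/6³ = -24/5 kN
  M_B = M₀a(2b-a)/L² = 20·(12/5)·(2·(18/5)-(12/5))/6² = 32/5 kN·m
Load 3 — triangular load w₀=9 kN/m (0→w₀ over full span):
  R_A = 3w₀L/20 = 3·9·6/20 = 81/10 kN
  M_A = w₀L²/30 = 9·6²/30 = 54/5 kN·m
  R_B = 7w₀L/20 = 7·9·6/20 = 189/10 kN
  M_B = -w₀L²/20 = -9·6²/20 = -81/5 kN·m
Load 4 — applied couple M₀=-6 kN·m at a=3/2 m (b=L-a=9/2):
  R_A = 6M₀ab/L³ = 6·(-6)·(3/2)·(9/2)/6³ = -9/8 kN
  M_A = M₀b(2a-b)/L² = (-6)·(9/2)·(2·(3/2)-(9/2))/6² = 9/8 kN·m
  R_B = -6M₀ab/L³ = -6·(-6)·(3/2)·(9/2)/6³ = 9/8 kN
  M_B = M₀a(2b-a)/L² = (-6)·(3/2)·(2·(9/2)-(3/2))/6² = -15/8 kN·m
Superposition: R_A = 2511/40 kN, M_A = 2613/40 kN·m, R_B = 2649/40 kN, M_B = -2507/40 kN·m

R_A = 2511/40 kN, M_A = 2613/40 kN·m, R_B = 2649/40 kN, M_B = -2507/40 kN·m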